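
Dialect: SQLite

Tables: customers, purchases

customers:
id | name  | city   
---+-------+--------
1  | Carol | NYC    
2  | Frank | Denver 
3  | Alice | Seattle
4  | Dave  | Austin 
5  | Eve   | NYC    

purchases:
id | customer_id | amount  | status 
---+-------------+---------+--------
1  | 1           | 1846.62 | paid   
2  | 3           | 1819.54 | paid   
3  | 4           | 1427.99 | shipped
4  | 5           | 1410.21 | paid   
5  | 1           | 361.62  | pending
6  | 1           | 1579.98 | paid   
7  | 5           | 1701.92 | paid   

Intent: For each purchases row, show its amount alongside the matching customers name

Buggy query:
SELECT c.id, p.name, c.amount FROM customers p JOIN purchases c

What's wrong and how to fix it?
Bug: JOIN with no ON clause produces a cartesian product; every purchases row pairs with every customers row

Fix: Specify the join condition linking the foreign key to the parent id

Corrected query:
SELECT c.id, p.name, c.amount FROM customers p JOIN purchases c ON c.customer_id = p.id

Result:
id | name  | amount 
---+-------+--------
1  | Carol | 1846.62
2  | Alice | 1819.54
3  | Dave  | 1427.99
4  | Eve   | 1410.21
5  | Carol | 361.62 
6  | Carol | 1579.98
7  | Eve   | 1701.92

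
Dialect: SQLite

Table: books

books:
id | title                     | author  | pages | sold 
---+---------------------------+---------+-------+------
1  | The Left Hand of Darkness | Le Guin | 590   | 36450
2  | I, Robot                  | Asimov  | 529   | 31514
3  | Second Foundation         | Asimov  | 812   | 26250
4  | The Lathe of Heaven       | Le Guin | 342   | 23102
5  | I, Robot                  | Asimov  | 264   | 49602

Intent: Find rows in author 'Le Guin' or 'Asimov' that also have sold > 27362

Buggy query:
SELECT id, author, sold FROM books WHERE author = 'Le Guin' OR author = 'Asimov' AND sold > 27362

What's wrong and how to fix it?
Bug: AND binds tighter than OR, so this parses as author = 'Le Guin' OR (author = 'Asimov' AND sold > 27362)

Fix: Add parentheses around the OR so the AND applies to both alternatives

Corrected query:
SELECT id, author, sold FROM books WHERE (author = 'Le Guin' OR author = 'Asimov') AND sold > 27362

Result:
id | author  | sold 
---+---------+------
1  | Le Guin | 36450
2  | Asimov  | 31514
5  | Asimov  | 49602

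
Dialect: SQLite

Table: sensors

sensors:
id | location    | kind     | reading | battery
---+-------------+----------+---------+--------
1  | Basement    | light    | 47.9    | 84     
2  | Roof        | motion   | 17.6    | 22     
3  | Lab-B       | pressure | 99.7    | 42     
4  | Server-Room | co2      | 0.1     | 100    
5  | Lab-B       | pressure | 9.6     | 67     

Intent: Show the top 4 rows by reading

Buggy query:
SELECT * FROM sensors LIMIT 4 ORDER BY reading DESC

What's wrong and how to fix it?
Bug: ORDER BY cannot follow LIMIT; LIMIT is the final clause

Fix: Sort with ORDER BY, then apply LIMIT

Corrected query:
SELECT * FROM sensors ORDER BY reading DESC LIMIT 4

Result:
id | location | kind     | reading | battery
---+----------+----------+---------+--------
3  | Lab-B    | pressure | 99.7    | 42     
1  | Basement | light    | 47.9    | 84     
2  | Roof     | motion   | 17.6    | 22     
5  | Lab-B    | pressure | 9.6     | 67     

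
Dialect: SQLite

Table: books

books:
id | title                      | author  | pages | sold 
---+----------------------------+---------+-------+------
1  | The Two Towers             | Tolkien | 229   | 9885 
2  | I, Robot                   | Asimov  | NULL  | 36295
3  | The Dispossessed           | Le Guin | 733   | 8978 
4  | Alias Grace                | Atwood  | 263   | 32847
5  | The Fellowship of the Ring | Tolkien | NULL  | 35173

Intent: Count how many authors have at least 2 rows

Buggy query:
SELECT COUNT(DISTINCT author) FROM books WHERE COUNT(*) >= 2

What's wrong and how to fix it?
Bug: WHERE filters individual rows, not groups, so a group-level COUNT is invalid there

Fix: Use a subquery that GROUPs and filters with HAVING, then count its rows

Corrected query:
SELECT COUNT(*) FROM (SELECT author FROM books GROUP BY author HAVING COUNT(*) >= 2)

Result:
COUNT(*)
--------
1       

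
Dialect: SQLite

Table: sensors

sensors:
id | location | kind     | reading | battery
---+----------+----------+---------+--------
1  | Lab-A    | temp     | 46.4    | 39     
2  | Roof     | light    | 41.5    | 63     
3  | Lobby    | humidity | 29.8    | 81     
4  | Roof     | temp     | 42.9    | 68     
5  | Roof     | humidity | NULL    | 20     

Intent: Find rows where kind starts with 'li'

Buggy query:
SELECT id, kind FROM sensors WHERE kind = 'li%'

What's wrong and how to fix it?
Bug: '=' compares the literal string including the % character; pattern matching needs LIKE

Fix: Replace '=' with LIKE so 'li%' is treated as a pattern

Corrected query:
SELECT id, kind FROM sensors WHERE kind LIKE 'li%'

Result:
id | kind 
---+------
2  | light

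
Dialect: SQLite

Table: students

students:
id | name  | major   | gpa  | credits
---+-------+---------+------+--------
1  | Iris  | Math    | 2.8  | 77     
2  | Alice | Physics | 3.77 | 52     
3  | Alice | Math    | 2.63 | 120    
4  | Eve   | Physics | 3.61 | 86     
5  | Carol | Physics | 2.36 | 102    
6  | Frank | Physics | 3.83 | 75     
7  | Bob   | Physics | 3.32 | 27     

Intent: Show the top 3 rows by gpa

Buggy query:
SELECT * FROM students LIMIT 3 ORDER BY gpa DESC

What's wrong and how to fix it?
Bug: ORDER BY cannot follow LIMIT; LIMIT is the final clause

Fix: Sort with ORDER BY, then apply LIMIT

Corrected query:
SELECT * FROM students ORDER BY gpa DESC LIMIT 3

Result:
id | name  | major   | gpa  | credits
---+-------+---------+------+--------
6  | Frank | Physics | 3.83 | 75     
2  | Alice | Physics | 3.77 | 52     
4  | Eve   | Physics | 3.61 | 86     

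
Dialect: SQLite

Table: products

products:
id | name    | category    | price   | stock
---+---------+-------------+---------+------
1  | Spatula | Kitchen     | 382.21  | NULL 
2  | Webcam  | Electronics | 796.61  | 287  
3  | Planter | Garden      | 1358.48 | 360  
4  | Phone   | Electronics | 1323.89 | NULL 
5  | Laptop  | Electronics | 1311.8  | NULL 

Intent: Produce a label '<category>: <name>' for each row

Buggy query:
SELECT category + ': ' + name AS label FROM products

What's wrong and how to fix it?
Bug: SQLite uses || for string concatenation; + coerces text to numbers (yielding 0)

Fix: Use the || operator for string concatenation

Corrected query:
SELECT category || ': ' || name AS label FROM products

Result:
label              
-------------------
Kitchen: Spatula   
Electronics: Webcam
Garden: Planter    
Electronics: Phone 
Electronics: Laptop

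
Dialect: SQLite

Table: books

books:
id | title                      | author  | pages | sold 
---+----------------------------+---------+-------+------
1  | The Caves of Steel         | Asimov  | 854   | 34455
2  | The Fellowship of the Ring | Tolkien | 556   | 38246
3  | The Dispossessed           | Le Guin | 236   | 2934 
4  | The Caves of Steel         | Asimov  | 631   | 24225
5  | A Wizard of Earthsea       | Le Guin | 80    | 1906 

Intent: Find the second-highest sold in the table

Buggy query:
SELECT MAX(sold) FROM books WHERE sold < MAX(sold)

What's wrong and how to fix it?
Bug: MAX(sold) on the right of the comparison is an aggregate-in-WHERE error

Fix: Compute the overall MAX in a subquery, then take MAX of rows below it

Corrected query:
SELECT MAX(sold) FROM books WHERE sold < (SELECT MAX(sold) FROM books)

Result:
MAX(sold)
---------
34455    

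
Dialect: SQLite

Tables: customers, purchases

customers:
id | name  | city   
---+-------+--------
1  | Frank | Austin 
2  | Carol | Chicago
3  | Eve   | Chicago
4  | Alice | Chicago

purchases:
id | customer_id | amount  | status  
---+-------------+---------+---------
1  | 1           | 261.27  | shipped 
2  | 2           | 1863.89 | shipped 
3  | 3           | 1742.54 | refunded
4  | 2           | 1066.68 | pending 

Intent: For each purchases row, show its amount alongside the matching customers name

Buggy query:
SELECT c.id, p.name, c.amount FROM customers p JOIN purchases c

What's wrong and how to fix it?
Bug: JOIN with no ON clause produces a cartesian product; every purchases row pairs with every customers row

Fix: Specify the join condition linking the foreign key to the parent id

Corrected query:
SELECT c.id, p.name, c.amount FROM customers p JOIN purchases c ON c.customer_id = p.id

Result:
id | name  | amount 
---+-------+--------
1  | Frank | 261.27 
2  | Carol | 1863.89
3  | Eve   | 1742.54
4  | Carol | 1066.68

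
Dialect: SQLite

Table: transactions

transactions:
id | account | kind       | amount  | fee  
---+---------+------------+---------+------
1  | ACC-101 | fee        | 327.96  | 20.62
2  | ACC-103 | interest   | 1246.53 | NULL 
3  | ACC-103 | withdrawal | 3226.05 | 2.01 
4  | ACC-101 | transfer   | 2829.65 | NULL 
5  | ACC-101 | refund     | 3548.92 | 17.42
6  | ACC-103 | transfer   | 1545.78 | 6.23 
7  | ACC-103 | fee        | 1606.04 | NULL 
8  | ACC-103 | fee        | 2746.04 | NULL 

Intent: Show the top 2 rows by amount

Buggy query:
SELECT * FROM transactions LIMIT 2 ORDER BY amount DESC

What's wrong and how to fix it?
Bug: ORDER BY cannot follow LIMIT; LIMIT is the final clause

Fix: Sort with ORDER BY, then apply LIMIT

Corrected query:
SELECT * FROM transactions ORDER BY amount DESC LIMIT 2

Result:
id | account | kind       | amount  | fee  
---+---------+------------+---------+------
5  | ACC-101 | refund     | 3548.92 | 17.42
3  | ACC-103 | withdrawal | 3226.05 | 2.01 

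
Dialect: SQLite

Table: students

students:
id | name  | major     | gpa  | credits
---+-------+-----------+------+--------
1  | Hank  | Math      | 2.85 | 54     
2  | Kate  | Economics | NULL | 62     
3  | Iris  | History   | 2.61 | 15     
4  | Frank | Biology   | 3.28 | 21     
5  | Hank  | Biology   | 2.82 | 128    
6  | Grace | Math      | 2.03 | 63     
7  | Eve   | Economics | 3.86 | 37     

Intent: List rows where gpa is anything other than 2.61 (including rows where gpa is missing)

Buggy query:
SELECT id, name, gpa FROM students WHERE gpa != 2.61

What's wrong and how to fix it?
Bug: 'gpa != 2.61' is unknown when gpa is NULL, so NULL rows are silently excluded

Fix: Add an explicit OR gpa IS NULL to include the missing-value rows

Corrected query:
SELECT id, name, gpa FROM students WHERE gpa != 2.61 OR gpa IS NULL

Result:
id | name  | gpa 
---+-------+-----
1  | Hank  | 2.85
2  | Kate  | NULL
4  | Frank | 3.28
5  | Hank  | 2.82
6  | Grace | 2.03
7  | Eve   | 3.86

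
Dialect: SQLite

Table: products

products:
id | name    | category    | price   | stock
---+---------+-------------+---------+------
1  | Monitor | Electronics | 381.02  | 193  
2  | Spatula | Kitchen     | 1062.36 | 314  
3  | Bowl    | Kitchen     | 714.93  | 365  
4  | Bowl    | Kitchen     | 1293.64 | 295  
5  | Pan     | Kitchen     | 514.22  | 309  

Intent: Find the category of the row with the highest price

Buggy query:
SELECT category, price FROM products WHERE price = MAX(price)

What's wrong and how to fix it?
Bug: MAX(price) is an aggregate and cannot be used directly in WHERE

Fix: Wrap MAX in a scalar subquery so WHERE compares against a single value

Corrected query:
SELECT category, price FROM products WHERE price = (SELECT MAX(price) FROM products)

Result:
category | price  
---------+--------
Kitchen  | 1293.64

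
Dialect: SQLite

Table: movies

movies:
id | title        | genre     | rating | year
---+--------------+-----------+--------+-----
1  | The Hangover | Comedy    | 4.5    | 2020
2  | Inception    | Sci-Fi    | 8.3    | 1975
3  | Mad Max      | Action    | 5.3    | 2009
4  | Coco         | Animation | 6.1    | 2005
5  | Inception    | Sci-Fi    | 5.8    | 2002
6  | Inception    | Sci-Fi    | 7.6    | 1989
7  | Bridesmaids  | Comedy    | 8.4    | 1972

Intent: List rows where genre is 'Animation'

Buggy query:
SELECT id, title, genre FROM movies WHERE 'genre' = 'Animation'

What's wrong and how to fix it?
Bug: 'genre' in single quotes is a string literal, not the column; the comparison is literal-vs-literal and never true

Fix: Remove the quotes around the column name (or use double quotes for an identifier)

Corrected query:
SELECT id, title, genre FROM movies WHERE genre = 'Animation'

Result:
id | title | genre    
---+-------+----------
4  | Coco  | Animation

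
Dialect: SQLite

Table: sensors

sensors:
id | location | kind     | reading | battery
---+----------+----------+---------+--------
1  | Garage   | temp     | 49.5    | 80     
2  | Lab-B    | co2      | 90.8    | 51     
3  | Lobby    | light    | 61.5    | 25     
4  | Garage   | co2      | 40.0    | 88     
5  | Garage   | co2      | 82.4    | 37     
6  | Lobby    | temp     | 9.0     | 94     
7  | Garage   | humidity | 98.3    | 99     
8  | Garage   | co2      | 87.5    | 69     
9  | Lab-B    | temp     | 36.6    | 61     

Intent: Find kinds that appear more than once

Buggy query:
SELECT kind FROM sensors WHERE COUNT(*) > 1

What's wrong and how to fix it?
Bug: COUNT(*) is an aggregate and cannot be used in WHERE

Fix: Group first, then use HAVING for the count condition

Corrected query:
SELECT kind FROM sensors GROUP BY kind HAVING COUNT(*) > 1

Result:
kind
----
co2 
temp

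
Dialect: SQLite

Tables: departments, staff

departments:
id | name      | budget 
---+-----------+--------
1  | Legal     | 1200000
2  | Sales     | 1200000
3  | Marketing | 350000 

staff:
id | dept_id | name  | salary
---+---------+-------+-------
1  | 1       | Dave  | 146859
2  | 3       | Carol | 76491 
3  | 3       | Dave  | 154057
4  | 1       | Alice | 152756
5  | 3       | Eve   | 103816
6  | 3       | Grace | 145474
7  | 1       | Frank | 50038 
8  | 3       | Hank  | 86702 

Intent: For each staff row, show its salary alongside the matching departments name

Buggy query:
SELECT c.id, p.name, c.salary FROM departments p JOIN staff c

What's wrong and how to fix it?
Bug: JOIN with no ON clause produces a cartesian product; every staff row pairs with every departments row

Fix: Add ON c.dept_id = p.id to the JOIN

Corrected query:
SELECT c.id, p.name, c.salary FROM departments p JOIN staff c ON c.dept_id = p.id

Result:
id | name      | salary
---+-----------+-------
1  | Legal     | 146859
2  | Marketing | 76491 
3  | Marketing | 154057
4  | Legal     | 152756
5  | Marketing | 103816
6  | Marketing | 145474
7  | Legal     | 50038 
8  | Marketing | 86702 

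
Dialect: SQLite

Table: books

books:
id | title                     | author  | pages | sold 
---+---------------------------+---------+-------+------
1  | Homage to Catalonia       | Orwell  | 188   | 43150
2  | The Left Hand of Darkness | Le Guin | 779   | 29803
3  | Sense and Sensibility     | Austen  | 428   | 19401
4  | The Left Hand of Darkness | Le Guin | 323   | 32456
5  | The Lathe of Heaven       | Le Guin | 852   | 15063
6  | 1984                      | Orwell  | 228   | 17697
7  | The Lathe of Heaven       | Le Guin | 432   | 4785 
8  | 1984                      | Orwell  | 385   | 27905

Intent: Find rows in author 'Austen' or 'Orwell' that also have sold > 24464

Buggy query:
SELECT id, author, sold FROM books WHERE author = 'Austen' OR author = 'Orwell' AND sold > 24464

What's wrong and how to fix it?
Bug: Without parentheses, AND is evaluated before OR, so the sold filter only applies to the 'Orwell' branch

Fix: Add parentheses around the OR so the AND applies to both alternatives

Corrected query:
SELECT id, author, sold FROM books WHERE (author = 'Austen' OR author = 'Orwell') AND sold > 24464

Result:
id | author | sold 
---+--------+------
1  | Orwell | 43150
8  | Orwell | 27905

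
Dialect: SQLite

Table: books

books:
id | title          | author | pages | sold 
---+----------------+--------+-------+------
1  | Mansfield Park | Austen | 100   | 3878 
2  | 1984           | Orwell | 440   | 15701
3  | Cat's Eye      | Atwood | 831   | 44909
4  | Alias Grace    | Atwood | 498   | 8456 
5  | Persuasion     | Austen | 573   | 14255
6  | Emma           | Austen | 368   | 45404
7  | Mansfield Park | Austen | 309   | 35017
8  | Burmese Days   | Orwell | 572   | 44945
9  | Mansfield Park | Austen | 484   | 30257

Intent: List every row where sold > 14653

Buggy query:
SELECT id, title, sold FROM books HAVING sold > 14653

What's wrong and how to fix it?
Bug: HAVING filters the output of aggregation, but this query has no GROUP BY and no aggregate functions, so SQLite rejects it (HAVING clause on a non-aggregate query); the condition here is per row

Fix: Use WHERE for row-level filtering

Corrected query:
SELECT id, title, sold FROM books WHERE sold > 14653

Result:
id | title          | sold 
---+----------------+------
2  | 1984           | 15701
3  | Cat's Eye      | 44909
6  | Emma           | 45404
7  | Mansfield Park | 35017
8  | Burmese Days   | 44945
9  | Mansfield Park | 30257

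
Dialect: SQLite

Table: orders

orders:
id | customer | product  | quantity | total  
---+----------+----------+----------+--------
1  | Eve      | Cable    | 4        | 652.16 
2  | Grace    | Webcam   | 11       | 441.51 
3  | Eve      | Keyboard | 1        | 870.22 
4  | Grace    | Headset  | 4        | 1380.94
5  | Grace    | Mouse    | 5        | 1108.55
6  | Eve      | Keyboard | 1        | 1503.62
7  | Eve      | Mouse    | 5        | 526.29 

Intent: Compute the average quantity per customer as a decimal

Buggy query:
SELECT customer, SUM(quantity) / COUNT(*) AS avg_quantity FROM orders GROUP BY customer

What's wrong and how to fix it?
Bug: SUM(quantity) and COUNT(*) are both integers; the division truncates the fractional part

Fix: Multiply by 1.0 (or CAST to REAL) to force floating-point division

Corrected query:
SELECT customer, SUM(quantity) * 1.0 / COUNT(*) AS avg_quantity FROM orders GROUP BY customer

Result:
customer | avg_quantity
---------+-------------
Eve      | 2.75        
Grace    | 6.666667    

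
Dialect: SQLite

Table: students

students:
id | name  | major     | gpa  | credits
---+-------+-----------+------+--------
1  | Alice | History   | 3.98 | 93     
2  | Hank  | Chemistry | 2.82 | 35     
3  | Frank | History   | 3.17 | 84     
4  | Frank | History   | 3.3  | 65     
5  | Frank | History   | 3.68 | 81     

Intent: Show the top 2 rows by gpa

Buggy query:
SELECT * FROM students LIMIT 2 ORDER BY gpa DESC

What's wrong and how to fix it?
Bug: LIMIT must come after ORDER BY

Fix: Sort with ORDER BY, then apply LIMIT

Corrected query:
SELECT * FROM students ORDER BY gpa DESC LIMIT 2

Result:
id | name  | major   | gpa  | credits
---+-------+---------+------+--------
1  | Alice | History | 3.98 | 93     
5  | Frank | History | 3.68 | 81     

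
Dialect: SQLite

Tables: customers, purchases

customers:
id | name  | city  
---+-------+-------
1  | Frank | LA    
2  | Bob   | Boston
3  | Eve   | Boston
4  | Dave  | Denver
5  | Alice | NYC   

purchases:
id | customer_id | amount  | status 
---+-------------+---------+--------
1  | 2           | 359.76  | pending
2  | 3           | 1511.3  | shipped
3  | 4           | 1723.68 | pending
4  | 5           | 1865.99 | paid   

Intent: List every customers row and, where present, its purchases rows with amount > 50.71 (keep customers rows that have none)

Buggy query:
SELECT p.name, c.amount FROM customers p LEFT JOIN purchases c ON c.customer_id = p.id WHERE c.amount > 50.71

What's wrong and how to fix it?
Bug: Filtering c.amount in WHERE discards the NULL rows produced by LEFT JOIN, turning it into an inner join

Fix: Put 'c.amount > 50.71' in the JOIN's ON clause instead of WHERE

Corrected query:
SELECT p.name, c.amount FROM customers p LEFT JOIN purchases c ON c.customer_id = p.id AND c.amount > 50.71

Result:
name  | amount 
------+--------
Frank | NULL   
Bob   | 359.76 
Eve   | 1511.3 
Dave  | 1723.68
Alice | 1865.99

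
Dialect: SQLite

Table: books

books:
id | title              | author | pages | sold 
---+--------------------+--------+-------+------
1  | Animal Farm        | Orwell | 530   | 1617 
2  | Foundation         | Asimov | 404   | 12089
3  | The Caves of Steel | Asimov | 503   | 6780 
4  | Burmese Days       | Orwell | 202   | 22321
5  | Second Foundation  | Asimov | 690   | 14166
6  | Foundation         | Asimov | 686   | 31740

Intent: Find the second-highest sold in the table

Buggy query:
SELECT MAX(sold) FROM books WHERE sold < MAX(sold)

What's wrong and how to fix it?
Bug: MAX(sold) on the right of the comparison is an aggregate-in-WHERE error

Fix: Compute the overall MAX in a subquery, then take MAX of rows below it

Corrected query:
SELECT MAX(sold) FROM books WHERE sold < (SELECT MAX(sold) FROM books)

Result:
MAX(sold)
---------
22321    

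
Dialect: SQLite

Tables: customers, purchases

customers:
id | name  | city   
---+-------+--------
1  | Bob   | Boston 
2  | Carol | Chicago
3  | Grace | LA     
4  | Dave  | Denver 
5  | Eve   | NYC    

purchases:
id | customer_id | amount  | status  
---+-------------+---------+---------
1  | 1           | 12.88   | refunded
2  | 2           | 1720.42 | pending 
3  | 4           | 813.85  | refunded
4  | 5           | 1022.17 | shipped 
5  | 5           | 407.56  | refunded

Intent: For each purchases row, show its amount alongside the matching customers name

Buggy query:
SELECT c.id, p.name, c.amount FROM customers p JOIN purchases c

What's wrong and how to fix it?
Bug: JOIN with no ON clause produces a cartesian product; every purchases row pairs with every customers row

Fix: Specify the join condition linking the foreign key to the parent id

Corrected query:
SELECT c.id, p.name, c.amount FROM customers p JOIN purchases c ON c.customer_id = p.id

Result:
id | name  | amount 
---+-------+--------
1  | Bob   | 12.88  
2  | Carol | 1720.42
3  | Dave  | 813.85 
4  | Eve   | 1022.17
5  | Eve   | 407.56 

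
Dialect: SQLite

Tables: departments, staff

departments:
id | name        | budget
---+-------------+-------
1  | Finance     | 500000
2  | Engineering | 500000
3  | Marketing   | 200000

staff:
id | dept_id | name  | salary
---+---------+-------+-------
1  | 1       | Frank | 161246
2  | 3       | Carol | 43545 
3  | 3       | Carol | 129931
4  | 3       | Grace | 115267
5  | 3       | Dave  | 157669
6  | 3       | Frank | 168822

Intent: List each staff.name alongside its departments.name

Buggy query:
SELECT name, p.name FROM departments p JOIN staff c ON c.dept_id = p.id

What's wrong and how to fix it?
Bug: 'name' exists in both joined tables, so the database can't tell which one is meant

Fix: Qualify the column with its table alias (c.name)

Corrected query:
SELECT c.name, p.name FROM departments p JOIN staff c ON c.dept_id = p.id

Result:
name  | name     
------+----------
Frank | Finance  
Carol | Marketing
Carol | Marketing
Grace | Marketing
Dave  | Marketing
Frank | Marketing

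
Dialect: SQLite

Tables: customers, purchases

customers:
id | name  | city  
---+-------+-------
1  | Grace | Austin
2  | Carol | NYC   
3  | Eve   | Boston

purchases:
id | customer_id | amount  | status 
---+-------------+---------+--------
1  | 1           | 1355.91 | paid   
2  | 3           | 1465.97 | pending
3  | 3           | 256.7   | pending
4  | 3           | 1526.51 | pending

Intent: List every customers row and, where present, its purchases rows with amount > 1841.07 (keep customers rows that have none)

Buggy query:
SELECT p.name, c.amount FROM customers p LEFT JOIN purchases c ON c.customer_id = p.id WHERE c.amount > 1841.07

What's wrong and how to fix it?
Bug: A WHERE condition on the right-hand table after LEFT JOIN drops unmatched parents

Fix: Put 'c.amount > 1841.07' in the JOIN's ON clause instead of WHERE

Corrected query:
SELECT p.name, c.amount FROM customers p LEFT JOIN purchases c ON c.customer_id = p.id AND c.amount > 1841.07

Result:
name  | amount
------+-------
Grace | NULL  
Carol | NULL  
Eve   | NULL  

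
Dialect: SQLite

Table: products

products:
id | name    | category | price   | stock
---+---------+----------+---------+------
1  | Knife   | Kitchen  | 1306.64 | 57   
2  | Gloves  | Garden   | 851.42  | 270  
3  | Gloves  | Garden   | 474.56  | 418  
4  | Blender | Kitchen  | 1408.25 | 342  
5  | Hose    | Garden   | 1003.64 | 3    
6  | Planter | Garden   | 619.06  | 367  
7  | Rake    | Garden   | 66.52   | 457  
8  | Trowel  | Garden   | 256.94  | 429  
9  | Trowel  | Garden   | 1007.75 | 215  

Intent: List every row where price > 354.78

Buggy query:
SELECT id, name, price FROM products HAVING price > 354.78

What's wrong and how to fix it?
Bug: HAVING filters the output of aggregation, but this query has no GROUP BY and no aggregate functions, so SQLite rejects it (HAVING clause on a non-aggregate query); the condition here is per row

Fix: Replace HAVING with WHERE since the condition applies to individual rows

Corrected query:
SELECT id, name, price FROM products WHERE price > 354.78

Result:
id | name    | price  
---+---------+--------
1  | Knife   | 1306.64
2  | Gloves  | 851.42 
3  | Gloves  | 474.56 
4  | Blender | 1408.25
5  | Hose    | 1003.64
6  | Planter | 619.06 
9  | Trowel  | 1007.75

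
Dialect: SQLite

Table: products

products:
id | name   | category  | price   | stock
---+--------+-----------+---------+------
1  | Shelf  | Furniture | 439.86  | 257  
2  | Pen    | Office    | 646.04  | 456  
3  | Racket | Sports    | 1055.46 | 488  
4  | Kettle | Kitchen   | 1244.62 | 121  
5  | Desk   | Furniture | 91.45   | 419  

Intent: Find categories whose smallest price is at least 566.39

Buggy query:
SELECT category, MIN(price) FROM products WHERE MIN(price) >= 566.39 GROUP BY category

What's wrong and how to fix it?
Bug: Aggregates like MIN are computed per group after WHERE runs

Fix: Replace WHERE with HAVING after the GROUP BY

Corrected query:
SELECT category, MIN(price) FROM products GROUP BY category HAVING MIN(price) >= 566.39

Result:
category | MIN(price)
---------+-----------
Kitchen  | 1244.62   
Office   | 646.04    
Sports   | 1055.46   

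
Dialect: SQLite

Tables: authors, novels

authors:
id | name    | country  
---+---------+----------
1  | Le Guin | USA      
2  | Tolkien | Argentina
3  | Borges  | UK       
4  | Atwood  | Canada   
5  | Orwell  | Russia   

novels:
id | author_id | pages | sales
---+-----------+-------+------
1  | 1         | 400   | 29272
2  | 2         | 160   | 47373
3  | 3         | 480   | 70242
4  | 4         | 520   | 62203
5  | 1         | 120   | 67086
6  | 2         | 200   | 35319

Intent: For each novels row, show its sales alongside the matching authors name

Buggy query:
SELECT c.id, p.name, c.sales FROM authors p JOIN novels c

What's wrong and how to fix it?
Bug: JOIN with no ON clause produces a cartesian product; every novels row pairs with every authors row

Fix: Specify the join condition linking the foreign key to the parent id

Corrected query:
SELECT c.id, p.name, c.sales FROM authors p JOIN novels c ON c.author_id = p.id

Result:
id | name    | sales
---+---------+------
1  | Le Guin | 29272
2  | Tolkien | 47373
3  | Borges  | 70242
4  | Atwood  | 62203
5  | Le Guin | 67086
6  | Tolkien | 35319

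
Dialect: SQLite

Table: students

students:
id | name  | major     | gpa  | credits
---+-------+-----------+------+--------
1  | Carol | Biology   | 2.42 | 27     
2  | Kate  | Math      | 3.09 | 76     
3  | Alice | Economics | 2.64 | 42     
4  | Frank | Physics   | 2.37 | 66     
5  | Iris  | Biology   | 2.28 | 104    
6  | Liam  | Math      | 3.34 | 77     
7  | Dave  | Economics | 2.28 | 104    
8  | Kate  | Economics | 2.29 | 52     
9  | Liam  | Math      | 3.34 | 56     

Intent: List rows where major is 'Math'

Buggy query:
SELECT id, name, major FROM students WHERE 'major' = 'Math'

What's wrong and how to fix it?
Bug: 'major' in single quotes is a string literal, not the column; the comparison is literal-vs-literal and never true

Fix: Reference the column as major without single quotes

Corrected query:
SELECT id, name, major FROM students WHERE major = 'Math'

Result:
id | name | major
---+------+------
2  | Kate | Math 
6  | Liam | Math 
9  | Liam | Math 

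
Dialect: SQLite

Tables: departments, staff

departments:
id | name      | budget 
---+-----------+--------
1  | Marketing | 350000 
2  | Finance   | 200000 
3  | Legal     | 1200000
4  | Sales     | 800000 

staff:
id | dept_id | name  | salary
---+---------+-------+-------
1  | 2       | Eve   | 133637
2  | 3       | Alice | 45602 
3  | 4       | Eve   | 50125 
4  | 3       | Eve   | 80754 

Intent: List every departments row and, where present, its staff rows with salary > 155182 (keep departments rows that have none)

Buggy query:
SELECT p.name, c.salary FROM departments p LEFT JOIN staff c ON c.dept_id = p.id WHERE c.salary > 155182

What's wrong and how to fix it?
Bug: A WHERE condition on the right-hand table after LEFT JOIN drops unmatched parents

Fix: Move the right-table condition into the ON clause so unmatched parents are kept

Corrected query:
SELECT p.name, c.salary FROM departments p LEFT JOIN staff c ON c.dept_id = p.id AND c.salary > 155182

Result:
name      | salary
----------+-------
Marketing | NULL  
Finance   | NULL  
Legal     | NULL  
Sales     | NULL  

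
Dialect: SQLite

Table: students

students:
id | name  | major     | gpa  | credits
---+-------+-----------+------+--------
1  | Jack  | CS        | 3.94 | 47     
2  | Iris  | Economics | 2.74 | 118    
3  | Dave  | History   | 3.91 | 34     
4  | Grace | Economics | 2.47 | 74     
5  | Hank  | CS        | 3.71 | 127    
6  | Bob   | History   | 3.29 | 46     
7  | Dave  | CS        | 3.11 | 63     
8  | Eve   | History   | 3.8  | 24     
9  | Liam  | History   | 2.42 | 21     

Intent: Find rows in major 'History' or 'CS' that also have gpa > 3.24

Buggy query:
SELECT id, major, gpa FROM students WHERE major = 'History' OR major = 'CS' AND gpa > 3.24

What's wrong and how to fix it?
Bug: Without parentheses, AND is evaluated before OR, so the gpa filter only applies to the 'CS' branch

Fix: Add parentheses around the OR so the AND applies to both alternatives

Corrected query:
SELECT id, major, gpa FROM students WHERE (major = 'History' OR major = 'CS') AND gpa > 3.24

Result:
id | major   | gpa 
---+---------+-----
1  | CS      | 3.94
3  | History | 3.91
5  | CS      | 3.71
6  | History | 3.29
8  | History | 3.8 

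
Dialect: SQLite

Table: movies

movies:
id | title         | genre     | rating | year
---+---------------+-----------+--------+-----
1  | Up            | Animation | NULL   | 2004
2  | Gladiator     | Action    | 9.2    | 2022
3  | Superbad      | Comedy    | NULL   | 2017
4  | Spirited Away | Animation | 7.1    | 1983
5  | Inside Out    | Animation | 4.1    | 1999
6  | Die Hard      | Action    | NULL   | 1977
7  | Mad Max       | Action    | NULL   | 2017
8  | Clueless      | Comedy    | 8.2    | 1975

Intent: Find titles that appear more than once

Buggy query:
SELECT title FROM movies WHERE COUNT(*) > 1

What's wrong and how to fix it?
Bug: WHERE can't reference COUNT(*); aggregates are computed after WHERE

Fix: Group first, then use HAVING for the count condition

Corrected query:
SELECT title FROM movies GROUP BY title HAVING COUNT(*) > 1

Result:
(no rows)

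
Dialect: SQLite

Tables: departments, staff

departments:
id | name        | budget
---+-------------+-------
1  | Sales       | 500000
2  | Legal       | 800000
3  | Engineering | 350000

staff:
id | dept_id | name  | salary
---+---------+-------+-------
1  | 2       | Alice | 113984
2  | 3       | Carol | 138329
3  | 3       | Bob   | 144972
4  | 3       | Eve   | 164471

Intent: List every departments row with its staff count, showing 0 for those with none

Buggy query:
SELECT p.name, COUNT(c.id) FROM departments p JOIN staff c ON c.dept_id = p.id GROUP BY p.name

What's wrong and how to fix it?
Bug: An inner join excludes parents with zero children

Fix: Use LEFT JOIN so parents without children still appear (COUNT(c.id) gives 0)

Corrected query:
SELECT p.name, COUNT(c.id) FROM departments p LEFT JOIN staff c ON c.dept_id = p.id GROUP BY p.name

Result:
name        | COUNT(c.id)
------------+------------
Engineering | 3          
Legal       | 1          
Sales       | 0          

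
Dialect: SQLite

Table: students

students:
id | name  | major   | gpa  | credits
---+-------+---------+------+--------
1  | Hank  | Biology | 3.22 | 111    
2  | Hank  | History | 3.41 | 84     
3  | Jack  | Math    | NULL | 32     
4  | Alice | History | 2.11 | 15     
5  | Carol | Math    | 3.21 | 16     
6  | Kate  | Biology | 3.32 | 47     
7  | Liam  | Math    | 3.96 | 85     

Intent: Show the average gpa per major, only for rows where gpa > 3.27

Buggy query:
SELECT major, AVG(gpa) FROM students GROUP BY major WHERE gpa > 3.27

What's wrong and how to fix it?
Bug: WHERE cannot follow GROUP BY

Fix: Move the WHERE clause before GROUP BY

Corrected query:
SELECT major, AVG(gpa) FROM students WHERE gpa > 3.27 GROUP BY major

Result:
major   | AVG(gpa)
--------+---------
Biology | 3.32    
History | 3.41    
Math    | 3.96    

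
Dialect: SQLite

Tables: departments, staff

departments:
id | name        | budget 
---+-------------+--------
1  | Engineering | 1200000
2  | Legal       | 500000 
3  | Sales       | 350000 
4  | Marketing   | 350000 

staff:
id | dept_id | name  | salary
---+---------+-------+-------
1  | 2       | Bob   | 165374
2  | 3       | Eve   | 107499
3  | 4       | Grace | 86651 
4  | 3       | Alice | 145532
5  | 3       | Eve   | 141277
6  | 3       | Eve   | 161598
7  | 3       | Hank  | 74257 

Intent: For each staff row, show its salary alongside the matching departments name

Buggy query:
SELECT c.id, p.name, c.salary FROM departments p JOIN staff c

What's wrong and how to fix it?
Bug: JOIN with no ON clause produces a cartesian product; every staff row pairs with every departments row

Fix: Add ON c.dept_id = p.id to the JOIN

Corrected query:
SELECT c.id, p.name, c.salary FROM departments p JOIN staff c ON c.dept_id = p.id

Result:
id | name      | salary
---+-----------+-------
1  | Legal     | 165374
2  | Sales     | 107499
3  | Marketing | 86651 
4  | Sales     | 145532
5  | Sales     | 141277
6  | Sales     | 161598
7  | Sales     | 74257 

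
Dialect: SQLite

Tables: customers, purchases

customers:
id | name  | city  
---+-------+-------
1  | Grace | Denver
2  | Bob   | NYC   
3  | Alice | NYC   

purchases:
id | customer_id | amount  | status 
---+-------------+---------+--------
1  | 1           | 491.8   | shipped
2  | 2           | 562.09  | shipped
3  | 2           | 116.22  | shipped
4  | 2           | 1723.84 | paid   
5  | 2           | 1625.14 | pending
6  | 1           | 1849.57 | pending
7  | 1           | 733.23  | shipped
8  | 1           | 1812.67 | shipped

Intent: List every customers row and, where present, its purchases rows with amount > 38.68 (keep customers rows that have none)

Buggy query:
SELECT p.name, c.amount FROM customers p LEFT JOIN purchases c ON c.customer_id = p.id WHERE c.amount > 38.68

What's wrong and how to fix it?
Bug: Filtering c.amount in WHERE discards the NULL rows produced by LEFT JOIN, turning it into an inner join

Fix: Put 'c.amount > 38.68' in the JOIN's ON clause instead of WHERE

Corrected query:
SELECT p.name, c.amount FROM customers p LEFT JOIN purchases c ON c.customer_id = p.id AND c.amount > 38.68

Result:
name  | amount 
------+--------
Grace | 491.8  
Grace | 733.23 
Grace | 1812.67
Grace | 1849.57
Bob   | 116.22 
Bob   | 562.09 
Bob   | 1625.14
Bob   | 1723.84
Alice | NULL   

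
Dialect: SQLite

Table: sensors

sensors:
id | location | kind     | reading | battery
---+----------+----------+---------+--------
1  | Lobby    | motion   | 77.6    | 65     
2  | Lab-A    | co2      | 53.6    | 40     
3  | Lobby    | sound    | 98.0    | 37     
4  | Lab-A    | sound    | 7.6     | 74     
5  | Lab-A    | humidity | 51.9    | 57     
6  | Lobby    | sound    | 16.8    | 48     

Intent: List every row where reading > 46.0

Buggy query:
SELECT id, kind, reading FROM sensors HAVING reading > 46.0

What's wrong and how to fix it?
Bug: HAVING filters the output of aggregation, but this query has no GROUP BY and no aggregate functions, so SQLite rejects it (HAVING clause on a non-aggregate query); the condition here is per row

Fix: Use WHERE for row-level filtering

Corrected query:
SELECT id, kind, reading FROM sensors WHERE reading > 46.0

Result:
id | kind     | reading
---+----------+--------
1  | motion   | 77.6   
2  | co2      | 53.6   
3  | sound    | 98     
5  | humidity | 51.9   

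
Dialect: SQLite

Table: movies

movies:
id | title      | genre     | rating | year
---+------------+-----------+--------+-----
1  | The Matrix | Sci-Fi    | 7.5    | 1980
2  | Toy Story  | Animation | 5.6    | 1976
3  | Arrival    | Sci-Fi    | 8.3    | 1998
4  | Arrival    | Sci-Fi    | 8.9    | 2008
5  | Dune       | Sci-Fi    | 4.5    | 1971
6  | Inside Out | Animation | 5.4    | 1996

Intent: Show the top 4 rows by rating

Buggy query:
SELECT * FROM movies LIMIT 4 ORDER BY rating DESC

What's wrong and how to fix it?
Bug: LIMIT must come after ORDER BY

Fix: Swap the clauses: ORDER BY first, then LIMIT

Corrected query:
SELECT * FROM movies ORDER BY rating DESC LIMIT 4

Result:
id | title      | genre     | rating | year
---+------------+-----------+--------+-----
4  | Arrival    | Sci-Fi    | 8.9    | 2008
3  | Arrival    | Sci-Fi    | 8.3    | 1998
1  | The Matrix | Sci-Fi    | 7.5    | 1980
2  | Toy Story  | Animation | 5.6    | 1976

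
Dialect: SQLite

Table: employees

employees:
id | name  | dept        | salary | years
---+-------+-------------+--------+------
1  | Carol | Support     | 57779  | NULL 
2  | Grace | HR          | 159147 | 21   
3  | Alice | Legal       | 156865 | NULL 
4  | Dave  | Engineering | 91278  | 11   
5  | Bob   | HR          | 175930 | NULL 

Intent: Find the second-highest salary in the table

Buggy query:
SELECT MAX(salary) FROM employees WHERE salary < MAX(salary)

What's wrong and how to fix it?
Bug: MAX(salary) on the right of the comparison is an aggregate-in-WHERE error

Fix: Compute the overall MAX in a subquery, then take MAX of rows below it

Corrected query:
SELECT MAX(salary) FROM employees WHERE salary < (SELECT MAX(salary) FROM employees)

Result:
MAX(salary)
-----------
159147     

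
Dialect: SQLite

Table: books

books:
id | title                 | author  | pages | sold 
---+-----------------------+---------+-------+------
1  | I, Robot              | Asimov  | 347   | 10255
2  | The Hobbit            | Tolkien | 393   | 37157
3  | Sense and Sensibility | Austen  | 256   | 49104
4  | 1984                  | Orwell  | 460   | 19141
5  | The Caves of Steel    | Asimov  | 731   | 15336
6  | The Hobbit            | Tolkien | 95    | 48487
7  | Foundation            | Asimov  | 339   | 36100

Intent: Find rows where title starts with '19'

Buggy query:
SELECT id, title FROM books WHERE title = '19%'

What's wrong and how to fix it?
Bug: Wildcards only work with LIKE; '=' treats '%' as a literal character

Fix: Replace '=' with LIKE so '19%' is treated as a pattern

Corrected query:
SELECT id, title FROM books WHERE title LIKE '19%'

Result:
id | title
---+------
4  | 1984 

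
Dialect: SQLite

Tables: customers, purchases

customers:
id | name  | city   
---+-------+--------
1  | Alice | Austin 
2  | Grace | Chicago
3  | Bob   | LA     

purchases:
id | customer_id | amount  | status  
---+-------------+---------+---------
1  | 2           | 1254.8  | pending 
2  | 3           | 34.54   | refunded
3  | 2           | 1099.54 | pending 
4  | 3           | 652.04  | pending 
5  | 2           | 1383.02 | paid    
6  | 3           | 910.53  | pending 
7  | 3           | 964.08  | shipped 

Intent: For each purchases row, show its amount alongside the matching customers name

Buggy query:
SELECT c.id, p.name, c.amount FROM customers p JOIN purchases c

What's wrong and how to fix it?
Bug: Missing join condition: each purchases row is matched to all customers rows instead of just its own

Fix: Specify the join condition linking the foreign key to the parent id

Corrected query:
SELECT c.id, p.name, c.amount FROM customers p JOIN purchases c ON c.customer_id = p.id

Result:
id | name  | amount 
---+-------+--------
1  | Grace | 1254.8 
2  | Bob   | 34.54  
3  | Grace | 1099.54
4  | Bob   | 652.04 
5  | Grace | 1383.02
6  | Bob   | 910.53 
7  | Bob   | 964.08 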